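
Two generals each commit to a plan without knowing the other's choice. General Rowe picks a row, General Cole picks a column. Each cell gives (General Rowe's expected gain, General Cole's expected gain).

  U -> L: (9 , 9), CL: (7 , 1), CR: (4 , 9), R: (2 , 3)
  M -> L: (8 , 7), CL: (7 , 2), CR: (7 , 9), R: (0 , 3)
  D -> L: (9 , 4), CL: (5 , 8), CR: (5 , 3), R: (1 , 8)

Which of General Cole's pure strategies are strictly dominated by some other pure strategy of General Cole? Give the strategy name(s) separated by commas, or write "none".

none

L is not dominated — it holds its own against CL at U (9>1); CR at U (9=9); R at U (9>3).
Nothing dominates CL: L at D (8>4); CR at D (8>3); R at D (8=8).
CR is not dominated — it holds its own against L at U (9=9); CL at U (9>1); R at U (9>3).
Nothing dominates R: L at D (8>4); CL at U (3>1); CR at D (8>3).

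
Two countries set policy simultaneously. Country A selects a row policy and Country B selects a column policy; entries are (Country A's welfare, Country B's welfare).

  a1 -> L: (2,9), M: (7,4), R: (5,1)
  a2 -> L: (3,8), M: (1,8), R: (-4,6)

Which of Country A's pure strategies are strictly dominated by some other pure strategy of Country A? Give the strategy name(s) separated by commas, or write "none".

none

a1 is not dominated — it holds its own against a2 at M (7>1).
Nothing dominates a2: a1 at L (3>2).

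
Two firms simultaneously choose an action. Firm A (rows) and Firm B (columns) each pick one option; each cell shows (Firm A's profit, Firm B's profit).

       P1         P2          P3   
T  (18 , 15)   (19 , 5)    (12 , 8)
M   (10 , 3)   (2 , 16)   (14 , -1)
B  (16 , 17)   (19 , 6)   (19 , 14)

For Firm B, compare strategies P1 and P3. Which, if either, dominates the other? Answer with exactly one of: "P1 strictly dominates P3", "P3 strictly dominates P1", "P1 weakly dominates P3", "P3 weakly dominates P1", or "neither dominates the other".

P1's payoffs vs P3's, by Firm A's action — T: 15>8, M: 3>-1, B: 17>14.
Every comparison favours P1, so P1 strictly dominates P3.

P1 strictly dominates P3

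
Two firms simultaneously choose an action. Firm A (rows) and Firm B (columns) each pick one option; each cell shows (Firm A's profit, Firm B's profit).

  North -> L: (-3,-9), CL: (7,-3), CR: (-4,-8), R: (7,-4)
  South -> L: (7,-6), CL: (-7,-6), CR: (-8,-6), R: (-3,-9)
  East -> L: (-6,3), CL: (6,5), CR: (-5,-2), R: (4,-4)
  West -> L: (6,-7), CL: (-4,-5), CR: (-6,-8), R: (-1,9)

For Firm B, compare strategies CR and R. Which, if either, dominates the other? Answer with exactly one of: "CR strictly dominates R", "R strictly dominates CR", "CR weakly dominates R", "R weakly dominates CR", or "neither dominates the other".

neither dominates the other

Compare CR to R across every action of Firm A: North: -8<-4, South: -6>-9, East: -2>-4, West: -8<9.
CR does better at South, East but worse at North, West; neither strategy dominates the other.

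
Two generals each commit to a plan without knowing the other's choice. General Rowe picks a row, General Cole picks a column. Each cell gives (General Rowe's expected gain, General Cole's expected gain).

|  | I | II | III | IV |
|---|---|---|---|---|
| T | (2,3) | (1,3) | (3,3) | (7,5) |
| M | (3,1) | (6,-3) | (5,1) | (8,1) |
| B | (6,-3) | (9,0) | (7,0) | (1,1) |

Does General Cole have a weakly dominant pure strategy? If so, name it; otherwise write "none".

IV vs I: T: 5>3, M: 1=1, B: 1>-3.
IV vs II: T: 5>3, M: 1>-3, B: 1>0.
IV vs III: T: 5>3, M: 1=1, B: 1>0.
IV is at least as good as every other strategy against every opponent action, so it is weakly dominant.

IV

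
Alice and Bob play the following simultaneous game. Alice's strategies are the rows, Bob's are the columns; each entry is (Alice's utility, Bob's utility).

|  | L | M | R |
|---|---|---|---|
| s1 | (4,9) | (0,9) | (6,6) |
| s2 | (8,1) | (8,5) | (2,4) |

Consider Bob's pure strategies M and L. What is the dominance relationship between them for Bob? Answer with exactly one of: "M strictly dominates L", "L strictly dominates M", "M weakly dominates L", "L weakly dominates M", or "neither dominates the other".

Compare M to L across each choice by Alice: s1: 9=9, s2: 5>1.
M is at least as good everywhere and strictly better somewhere (tied only at s1), so M weakly but not strictly dominates L.

M weakly dominates L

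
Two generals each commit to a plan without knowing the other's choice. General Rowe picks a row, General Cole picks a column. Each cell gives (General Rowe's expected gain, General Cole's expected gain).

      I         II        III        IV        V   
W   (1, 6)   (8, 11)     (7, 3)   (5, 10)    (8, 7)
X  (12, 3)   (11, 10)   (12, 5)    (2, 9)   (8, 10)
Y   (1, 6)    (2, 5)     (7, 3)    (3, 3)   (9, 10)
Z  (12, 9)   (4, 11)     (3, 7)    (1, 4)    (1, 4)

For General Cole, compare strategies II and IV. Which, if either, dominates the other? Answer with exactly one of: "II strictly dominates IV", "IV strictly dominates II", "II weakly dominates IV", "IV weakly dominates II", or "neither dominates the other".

II's payoffs vs IV's, by General Rowe's action — W: 11>10, X: 10>9, Y: 5>3, Z: 11>4.
Every comparison favours II, so II strictly dominates IV.

II strictly dominates IV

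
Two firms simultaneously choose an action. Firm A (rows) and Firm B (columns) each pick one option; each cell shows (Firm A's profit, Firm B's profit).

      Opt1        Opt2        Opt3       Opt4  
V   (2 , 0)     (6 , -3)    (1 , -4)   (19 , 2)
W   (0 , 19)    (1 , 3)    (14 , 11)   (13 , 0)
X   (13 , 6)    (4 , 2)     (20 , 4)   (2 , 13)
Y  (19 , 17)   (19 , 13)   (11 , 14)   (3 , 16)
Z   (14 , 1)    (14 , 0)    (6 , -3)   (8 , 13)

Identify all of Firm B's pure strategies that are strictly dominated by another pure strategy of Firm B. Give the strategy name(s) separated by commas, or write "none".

Nothing dominates Opt1: Opt2 at V (0>-3); Opt3 at V (0>-4); Opt4 at W (19>0).
Opt2 is strictly dominated by Opt1 (V: 0>-3, W: 19>3, X: 6>2, Y: 17>13, Z: 1>0).
Opt3: dominated, since Opt1 does at least as well everywhere (V: 0>-4, W: 19>11, X: 6>4, Y: 17>14, Z: 1>-3).
Nothing dominates Opt4: Opt1 at V (2>0); Opt2 at V (2>-3); Opt3 at V (2>-4).

Opt2, Opt3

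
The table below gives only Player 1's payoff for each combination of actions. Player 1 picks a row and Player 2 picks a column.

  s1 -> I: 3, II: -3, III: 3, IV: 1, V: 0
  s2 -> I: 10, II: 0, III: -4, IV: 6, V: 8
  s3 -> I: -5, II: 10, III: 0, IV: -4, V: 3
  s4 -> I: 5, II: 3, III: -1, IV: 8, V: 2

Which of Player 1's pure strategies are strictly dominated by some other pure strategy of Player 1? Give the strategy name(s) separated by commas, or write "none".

none

s1: no other strategy beats it everywhere (s2 at III (3>-4); s3 at I (3>-5); s4 at III (3>-1)).
s2: no other strategy beats it everywhere (s1 at I (10>3); s3 at I (10>-5); s4 at I (10>5)).
s3: no other strategy beats it everywhere (s1 at II (10>-3); s2 at II (10>0); s4 at II (10>3)).
s4 is not dominated — it holds its own against s1 at I (5>3); s2 at II (3>0); s3 at I (5>-5).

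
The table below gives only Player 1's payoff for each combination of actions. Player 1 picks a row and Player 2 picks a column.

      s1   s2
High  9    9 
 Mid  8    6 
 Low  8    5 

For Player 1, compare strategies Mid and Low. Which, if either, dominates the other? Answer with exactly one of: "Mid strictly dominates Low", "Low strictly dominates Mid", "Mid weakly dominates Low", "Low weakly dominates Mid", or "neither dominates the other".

Mid's payoffs vs Low's, by Player 2's action — s1: 8=8, s2: 6>5.
Mid is at least as good everywhere and strictly better somewhere (tied only at s1), so Mid weakly but not strictly dominates Low.

Mid weakly dominates Low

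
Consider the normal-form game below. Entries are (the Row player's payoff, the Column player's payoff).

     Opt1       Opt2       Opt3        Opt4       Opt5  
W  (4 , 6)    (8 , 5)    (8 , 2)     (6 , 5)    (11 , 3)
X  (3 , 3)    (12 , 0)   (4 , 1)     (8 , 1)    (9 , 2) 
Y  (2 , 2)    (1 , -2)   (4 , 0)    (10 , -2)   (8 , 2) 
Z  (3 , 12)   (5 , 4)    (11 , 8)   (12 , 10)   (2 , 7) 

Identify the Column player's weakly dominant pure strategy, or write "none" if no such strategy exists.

Opt1

Opt1 vs Opt2: W: 6>5, X: 3>0, Y: 2>-2, Z: 12>4.
Opt1 vs Opt3: W: 6>2, X: 3>1, Y: 2>0, Z: 12>8.
Opt1 vs Opt4: W: 6>5, X: 3>1, Y: 2>-2, Z: 12>10.
Opt1 vs Opt5: W: 6>3, X: 3>2, Y: 2=2, Z: 12>7.
Opt1 is at least as good as every other strategy against every opponent action, so it is weakly dominant.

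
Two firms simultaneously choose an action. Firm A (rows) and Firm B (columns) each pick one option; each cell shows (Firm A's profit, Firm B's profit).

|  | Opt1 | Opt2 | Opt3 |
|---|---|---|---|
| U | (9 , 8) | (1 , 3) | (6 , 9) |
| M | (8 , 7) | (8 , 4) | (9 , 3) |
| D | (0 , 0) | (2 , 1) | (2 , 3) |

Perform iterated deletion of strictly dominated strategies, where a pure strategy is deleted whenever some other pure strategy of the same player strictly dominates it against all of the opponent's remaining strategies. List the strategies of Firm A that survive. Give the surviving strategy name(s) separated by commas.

For Firm A, M strictly dominates D on the remaining columns (Opt1: 8>0, Opt2: 8>2, Opt3: 9>2); eliminate D.
Column Opt2 is eliminated: Opt1 beats it against every remaining row (U: 8>3, M: 7>4).
Among the remaining strategies, none is strictly dominated by another pure strategy of the same player, so the elimination stops.
Surviving strategies — Firm A: {U, M}; Firm B: {Opt1, Opt3}.

U, M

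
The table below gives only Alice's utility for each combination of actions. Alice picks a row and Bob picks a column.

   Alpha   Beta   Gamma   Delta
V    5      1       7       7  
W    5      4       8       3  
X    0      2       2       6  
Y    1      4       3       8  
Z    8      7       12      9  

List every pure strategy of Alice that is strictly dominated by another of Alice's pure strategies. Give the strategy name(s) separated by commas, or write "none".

V is strictly dominated by Z (Alpha: 8>5, Beta: 7>1, Gamma: 12>7, Delta: 9>7).
W is strictly dominated by Z (Alpha: 8>5, Beta: 7>4, Gamma: 12>8, Delta: 9>3).
Y strictly dominates X — Alpha: 1>0, Beta: 4>2, Gamma: 3>2, Delta: 8>6.
Y: dominated, since Z does at least as well everywhere (Alpha: 8>1, Beta: 7>4, Gamma: 12>3, Delta: 9>8).
Nothing dominates Z: V at Alpha (8>5); W at Alpha (8>5); X at Alpha (8>0); Y at Alpha (8>1).

V, W, X, Y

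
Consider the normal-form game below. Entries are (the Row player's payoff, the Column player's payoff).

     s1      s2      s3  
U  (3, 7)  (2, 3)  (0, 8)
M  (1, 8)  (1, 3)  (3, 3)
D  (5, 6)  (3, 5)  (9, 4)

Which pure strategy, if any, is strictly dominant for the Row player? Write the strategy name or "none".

D vs U: s1: 5>3, s2: 3>2, s3: 9>0.
D vs M: s1: 5>1, s2: 3>1, s3: 9>3.
D strictly beats every other strategy against every opponent action, so it is strictly dominant.

D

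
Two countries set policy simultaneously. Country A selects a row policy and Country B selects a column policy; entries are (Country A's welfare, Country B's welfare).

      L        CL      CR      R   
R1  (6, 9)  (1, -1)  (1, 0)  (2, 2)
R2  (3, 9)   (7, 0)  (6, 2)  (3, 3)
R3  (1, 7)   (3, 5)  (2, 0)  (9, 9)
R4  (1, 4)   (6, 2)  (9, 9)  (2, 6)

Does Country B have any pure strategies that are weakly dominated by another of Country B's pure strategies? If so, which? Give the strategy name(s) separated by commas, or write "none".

L: no other strategy beats it everywhere (CL at R1 (9>-1); CR at R1 (9>0); R at R1 (9>2)).
CL is weakly dominated by L (R1: 9>-1, R2: 9>0, R3: 7>5, R4: 4>2).
CR is not dominated — it holds its own against L at R4 (9>4); CL at R1 (0>-1); R at R4 (9>6).
R is not dominated — it holds its own against L at R3 (9>7); CL at R1 (2>-1); CR at R1 (2>0).

CL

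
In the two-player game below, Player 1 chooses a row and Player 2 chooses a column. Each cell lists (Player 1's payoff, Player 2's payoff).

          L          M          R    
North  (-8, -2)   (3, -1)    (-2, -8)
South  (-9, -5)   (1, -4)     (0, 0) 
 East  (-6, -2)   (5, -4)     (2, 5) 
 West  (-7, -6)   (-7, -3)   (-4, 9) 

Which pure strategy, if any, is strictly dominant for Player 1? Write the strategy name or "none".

East vs North: L: -6>-8, M: 5>3, R: 2>-2.
East vs South: L: -6>-9, M: 5>1, R: 2>0.
East vs West: L: -6>-7, M: 5>-7, R: 2>-4.
East strictly beats every other strategy against every opponent action, so it is strictly dominant.

East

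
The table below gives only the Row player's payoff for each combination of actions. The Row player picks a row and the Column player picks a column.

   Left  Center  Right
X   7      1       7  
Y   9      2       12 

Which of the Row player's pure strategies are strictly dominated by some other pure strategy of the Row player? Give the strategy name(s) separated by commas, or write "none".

X is strictly dominated by Y (Left: 9>7, Center: 2>1, Right: 12>7).
Nothing dominates Y: X at Left (9>7).

X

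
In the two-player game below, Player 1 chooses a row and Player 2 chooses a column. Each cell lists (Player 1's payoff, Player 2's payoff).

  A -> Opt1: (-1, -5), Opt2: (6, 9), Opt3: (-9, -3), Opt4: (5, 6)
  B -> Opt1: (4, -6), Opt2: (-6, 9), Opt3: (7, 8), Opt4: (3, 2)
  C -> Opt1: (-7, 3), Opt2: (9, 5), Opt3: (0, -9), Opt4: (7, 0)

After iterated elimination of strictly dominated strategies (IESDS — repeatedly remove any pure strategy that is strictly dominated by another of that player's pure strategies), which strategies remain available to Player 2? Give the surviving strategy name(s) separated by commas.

Opt2

Column Opt1 is eliminated: Opt2 beats it against every remaining row (A: 9>-5, B: 9>-6, C: 5>3).
Row A is eliminated: C beats it against every remaining column (Opt2: 9>6, Opt3: 0>-9, Opt4: 7>5).
Player 2's strategy Opt3 is strictly dominated by Opt2 (B: 9>8, C: 5>-9) and is removed.
Row B is eliminated: C beats it against every remaining column (Opt2: 9>-6, Opt4: 7>3).
Player 2's strategy Opt4 is strictly dominated by Opt2 (C: 5>0) and is removed.
Among the remaining strategies, none is strictly dominated by another pure strategy of the same player, so the elimination stops.
Surviving strategies — Player 1: {C}; Player 2: {Opt2}.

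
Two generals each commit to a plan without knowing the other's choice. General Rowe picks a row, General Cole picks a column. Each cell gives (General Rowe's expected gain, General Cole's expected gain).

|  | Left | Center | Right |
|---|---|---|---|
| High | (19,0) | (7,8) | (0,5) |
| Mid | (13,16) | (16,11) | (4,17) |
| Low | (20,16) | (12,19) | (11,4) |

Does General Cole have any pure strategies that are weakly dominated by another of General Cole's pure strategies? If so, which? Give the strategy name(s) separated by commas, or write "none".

none

Nothing dominates Left: Center at Mid (16>11); Right at Low (16>4).
Nothing dominates Center: Left at High (8>0); Right at High (8>5).
Right: no other strategy beats it everywhere (Left at High (5>0); Center at Mid (17>11)).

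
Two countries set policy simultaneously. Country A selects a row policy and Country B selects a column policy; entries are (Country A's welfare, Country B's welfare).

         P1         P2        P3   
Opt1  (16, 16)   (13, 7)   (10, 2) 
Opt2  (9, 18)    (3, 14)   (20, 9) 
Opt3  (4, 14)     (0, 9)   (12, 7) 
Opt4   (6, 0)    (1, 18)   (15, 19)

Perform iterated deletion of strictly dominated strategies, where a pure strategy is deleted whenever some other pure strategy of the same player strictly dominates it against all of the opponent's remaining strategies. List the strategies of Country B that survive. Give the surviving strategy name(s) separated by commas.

Country A's strategy Opt3 is strictly dominated by Opt2 (P1: 9>4, P2: 3>0, P3: 20>12) and is removed.
For Country A, Opt2 strictly dominates Opt4 on the remaining columns (P1: 9>6, P2: 3>1, P3: 20>15); eliminate Opt4.
Country B's strategy P2 is strictly dominated by P1 (Opt1: 16>7, Opt2: 18>14) and is removed.
Column P3 is eliminated: P1 beats it against every remaining row (Opt1: 16>2, Opt2: 18>9).
For Country A, Opt1 strictly dominates Opt2 on the remaining columns (P1: 16>9); eliminate Opt2.
Among the remaining strategies, none is strictly dominated by another pure strategy of the same player, so the elimination stops.
Surviving strategies — Country A: {Opt1}; Country B: {P1}.

P1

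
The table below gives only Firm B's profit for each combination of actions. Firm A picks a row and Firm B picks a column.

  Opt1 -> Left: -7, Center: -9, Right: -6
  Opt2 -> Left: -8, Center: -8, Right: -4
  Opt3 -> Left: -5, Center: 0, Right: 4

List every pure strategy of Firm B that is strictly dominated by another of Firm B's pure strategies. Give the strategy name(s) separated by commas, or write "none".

Left is strictly dominated by Right (Opt1: -6>-7, Opt2: -4>-8, Opt3: 4>-5).
Center is strictly dominated by Right (Opt1: -6>-9, Opt2: -4>-8, Opt3: 4>0).
Nothing dominates Right: Left at Opt1 (-6>-7); Center at Opt1 (-6>-9).

Left, Center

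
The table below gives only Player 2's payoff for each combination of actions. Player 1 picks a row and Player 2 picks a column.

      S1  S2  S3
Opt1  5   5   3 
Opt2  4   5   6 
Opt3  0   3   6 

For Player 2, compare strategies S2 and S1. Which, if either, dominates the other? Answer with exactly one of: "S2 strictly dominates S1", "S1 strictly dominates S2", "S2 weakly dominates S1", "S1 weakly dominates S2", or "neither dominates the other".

S2 weakly dominates S1

S2's payoffs vs S1's, by Player 1's action — Opt1: 5=5, Opt2: 5>4, Opt3: 3>0.
S2 is at least as good everywhere and strictly better somewhere (tied only at Opt1), so S2 weakly but not strictly dominates S1.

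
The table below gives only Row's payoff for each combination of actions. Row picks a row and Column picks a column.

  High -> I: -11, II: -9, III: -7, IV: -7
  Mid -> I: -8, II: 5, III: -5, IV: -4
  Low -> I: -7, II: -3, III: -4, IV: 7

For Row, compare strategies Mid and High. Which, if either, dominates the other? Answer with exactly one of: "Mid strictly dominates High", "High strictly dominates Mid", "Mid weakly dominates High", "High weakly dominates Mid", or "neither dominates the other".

Mid strictly dominates High

Mid's payoffs vs High's, by Column's action — I: -8>-11, II: 5>-9, III: -5>-7, IV: -4>-7.
Mid gives a strictly higher payoff against each choice by Column, so Mid strictly dominates High.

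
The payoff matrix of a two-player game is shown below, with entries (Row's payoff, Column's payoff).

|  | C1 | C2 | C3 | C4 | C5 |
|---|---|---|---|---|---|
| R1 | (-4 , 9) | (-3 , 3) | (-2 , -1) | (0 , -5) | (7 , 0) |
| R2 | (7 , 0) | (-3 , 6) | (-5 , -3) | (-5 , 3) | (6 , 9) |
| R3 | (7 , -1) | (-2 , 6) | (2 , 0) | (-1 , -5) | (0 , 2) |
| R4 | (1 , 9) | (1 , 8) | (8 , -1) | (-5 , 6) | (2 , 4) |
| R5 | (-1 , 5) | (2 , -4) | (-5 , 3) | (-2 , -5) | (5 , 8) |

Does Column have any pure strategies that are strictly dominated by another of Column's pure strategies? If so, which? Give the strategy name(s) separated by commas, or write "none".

C3, C4

C1: no other strategy beats it everywhere (C2 at R1 (9>3); C3 at R1 (9>-1); C4 at R1 (9>-5); C5 at R1 (9>0)).
Nothing dominates C2: C1 at R2 (6>0); C3 at R1 (3>-1); C4 at R1 (3>-5); C5 at R1 (3>0).
C3: dominated, since C5 does at least as well everywhere (R1: 0>-1, R2: 9>-3, R3: 2>0, R4: 4>-1, R5: 8>3).
C4 is strictly dominated by C2 (R1: 3>-5, R2: 6>3, R3: 6>-5, R4: 8>6, R5: -4>-5).
C5: no other strategy beats it everywhere (C1 at R2 (9>0); C2 at R2 (9>6); C3 at R1 (0>-1); C4 at R1 (0>-5)).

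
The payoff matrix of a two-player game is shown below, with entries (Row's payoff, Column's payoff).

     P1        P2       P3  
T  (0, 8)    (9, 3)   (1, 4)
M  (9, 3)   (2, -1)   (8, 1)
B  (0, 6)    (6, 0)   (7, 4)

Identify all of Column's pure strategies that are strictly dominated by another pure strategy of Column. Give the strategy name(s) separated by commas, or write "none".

Nothing dominates P1: P2 at T (8>3); P3 at T (8>4).
P2 is strictly dominated by P1 (T: 8>3, M: 3>-1, B: 6>0).
P1 strictly dominates P3 — T: 8>4, M: 3>1, B: 6>4.

P2, P3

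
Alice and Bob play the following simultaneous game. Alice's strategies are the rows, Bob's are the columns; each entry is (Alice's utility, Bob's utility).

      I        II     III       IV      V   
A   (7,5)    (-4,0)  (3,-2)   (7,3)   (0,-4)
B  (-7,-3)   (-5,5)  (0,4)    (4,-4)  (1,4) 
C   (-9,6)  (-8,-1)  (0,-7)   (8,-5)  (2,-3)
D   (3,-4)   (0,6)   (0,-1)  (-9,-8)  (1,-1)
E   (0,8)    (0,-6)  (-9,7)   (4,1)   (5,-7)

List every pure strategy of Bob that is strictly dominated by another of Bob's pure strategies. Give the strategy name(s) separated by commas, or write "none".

I: no other strategy beats it everywhere (II at A (5>0); III at A (5>-2); IV at A (5>3); V at A (5>-4)).
II is not dominated — it holds its own against I at B (5>-3); III at A (0>-2); IV at B (5>-4); V at A (0>-4).
III is not dominated — it holds its own against I at B (4>-3); II at E (7>-6); IV at B (4>-4); V at A (-2>-4).
IV: dominated, since I does at least as well everywhere (A: 5>3, B: -3>-4, C: 6>-5, D: -4>-8, E: 8>1).
II strictly dominates V — A: 0>-4, B: 5>4, C: -1>-3, D: 6>-1, E: -6>-7.

IV, V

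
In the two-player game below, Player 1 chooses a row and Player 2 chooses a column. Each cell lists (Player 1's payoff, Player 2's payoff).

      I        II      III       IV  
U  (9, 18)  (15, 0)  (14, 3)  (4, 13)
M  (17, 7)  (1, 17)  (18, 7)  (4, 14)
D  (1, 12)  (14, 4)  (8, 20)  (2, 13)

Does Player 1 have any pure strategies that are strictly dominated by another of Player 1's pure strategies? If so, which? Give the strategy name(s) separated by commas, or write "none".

U is not dominated — it holds its own against M at II (15>1); D at I (9>1).
M: no other strategy beats it everywhere (U at I (17>9); D at I (17>1)).
D is strictly dominated by U (I: 9>1, II: 15>14, III: 14>8, IV: 4>2).

D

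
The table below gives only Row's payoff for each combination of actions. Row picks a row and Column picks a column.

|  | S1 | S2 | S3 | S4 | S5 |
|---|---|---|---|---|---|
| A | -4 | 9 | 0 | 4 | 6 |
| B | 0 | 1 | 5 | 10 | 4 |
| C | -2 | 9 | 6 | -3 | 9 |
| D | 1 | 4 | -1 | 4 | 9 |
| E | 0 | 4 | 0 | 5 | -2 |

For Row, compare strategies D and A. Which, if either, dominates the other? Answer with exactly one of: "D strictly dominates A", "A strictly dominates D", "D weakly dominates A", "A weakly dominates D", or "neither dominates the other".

neither dominates the other

D's payoffs vs A's, by Column's action — S1: 1>-4, S2: 4<9, S3: -1<0, S4: 4=4, S5: 9>6.
D does better at S1, S5 but worse at S2, S3; neither strategy dominates the other.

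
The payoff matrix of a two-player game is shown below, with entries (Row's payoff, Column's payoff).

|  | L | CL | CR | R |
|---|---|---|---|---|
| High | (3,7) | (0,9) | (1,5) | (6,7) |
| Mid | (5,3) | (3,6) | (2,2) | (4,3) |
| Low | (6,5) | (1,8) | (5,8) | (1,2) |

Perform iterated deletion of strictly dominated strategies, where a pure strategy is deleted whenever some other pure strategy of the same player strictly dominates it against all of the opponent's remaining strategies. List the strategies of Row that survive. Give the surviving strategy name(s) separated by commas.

Mid, Low

Column's strategy L is strictly dominated by CL (High: 9>7, Mid: 6>3, Low: 8>5) and is removed.
For Column, CL strictly dominates R on the remaining rows (High: 9>7, Mid: 6>3, Low: 8>2); eliminate R.
Row High is eliminated: Mid beats it against every remaining column (CL: 3>0, CR: 2>1).
Among the remaining strategies, none is strictly dominated by another pure strategy of the same player, so the elimination stops.
Surviving strategies — Row: {Mid, Low}; Column: {CL, CR}.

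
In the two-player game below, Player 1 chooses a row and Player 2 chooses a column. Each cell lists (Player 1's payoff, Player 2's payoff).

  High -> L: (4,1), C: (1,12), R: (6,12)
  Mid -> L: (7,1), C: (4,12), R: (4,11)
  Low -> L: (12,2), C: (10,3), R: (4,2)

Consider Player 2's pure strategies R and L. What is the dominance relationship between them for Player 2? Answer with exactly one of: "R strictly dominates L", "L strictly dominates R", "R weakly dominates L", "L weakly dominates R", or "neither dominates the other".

R weakly dominates L

R's payoffs vs L's, by Player 1's action — High: 12>1, Mid: 11>1, Low: 2=2.
R is at least as good everywhere and strictly better somewhere (tied only at Low), so R weakly but not strictly dominates L.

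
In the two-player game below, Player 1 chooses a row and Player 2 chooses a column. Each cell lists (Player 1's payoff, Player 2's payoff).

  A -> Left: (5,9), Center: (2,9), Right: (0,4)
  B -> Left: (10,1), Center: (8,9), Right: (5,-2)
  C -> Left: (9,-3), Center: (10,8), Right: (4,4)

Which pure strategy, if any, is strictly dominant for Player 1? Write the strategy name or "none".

A fails to dominate B at Left (5<10).
B fails to dominate C at Center (8<10).
C fails to dominate B at Left (9<10).
No single strategy dominates all the others.

none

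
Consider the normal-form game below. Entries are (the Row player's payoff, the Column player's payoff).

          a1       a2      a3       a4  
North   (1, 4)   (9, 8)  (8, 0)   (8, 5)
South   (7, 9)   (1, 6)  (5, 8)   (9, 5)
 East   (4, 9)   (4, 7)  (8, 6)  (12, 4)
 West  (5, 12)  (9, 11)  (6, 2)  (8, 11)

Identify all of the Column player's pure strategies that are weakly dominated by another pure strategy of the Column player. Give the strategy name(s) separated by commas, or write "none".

Nothing dominates a1: a2 at South (9>6); a3 at North (4>0); a4 at South (9>5).
Nothing dominates a2: a1 at North (8>4); a3 at North (8>0); a4 at North (8>5).
a1 weakly dominates a3 — North: 4>0, South: 9>8, East: 9>6, West: 12>2.
a4: dominated, since a2 does at least as well everywhere (North: 8>5, South: 6>5, East: 7>4, West: 11=11).

a3, a4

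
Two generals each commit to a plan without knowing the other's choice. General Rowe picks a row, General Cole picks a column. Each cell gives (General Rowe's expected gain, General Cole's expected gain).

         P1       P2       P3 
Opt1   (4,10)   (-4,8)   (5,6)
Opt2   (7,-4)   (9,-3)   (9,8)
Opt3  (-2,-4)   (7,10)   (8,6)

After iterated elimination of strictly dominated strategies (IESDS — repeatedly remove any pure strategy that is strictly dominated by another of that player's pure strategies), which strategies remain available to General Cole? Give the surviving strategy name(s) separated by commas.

For General Rowe, Opt2 strictly dominates Opt1 on the remaining columns (P1: 7>4, P2: 9>-4, P3: 9>5); eliminate Opt1.
For General Rowe, Opt2 strictly dominates Opt3 on the remaining columns (P1: 7>-2, P2: 9>7, P3: 9>8); eliminate Opt3.
For General Cole, P2 strictly dominates P1 on the remaining rows (Opt2: -3>-4); eliminate P1.
Column P2 is eliminated: P3 beats it against every remaining row (Opt2: 8>-3).
Among the remaining strategies, none is strictly dominated by another pure strategy of the same player, so the elimination stops.
Surviving strategies — General Rowe: {Opt2}; General Cole: {P3}.

P3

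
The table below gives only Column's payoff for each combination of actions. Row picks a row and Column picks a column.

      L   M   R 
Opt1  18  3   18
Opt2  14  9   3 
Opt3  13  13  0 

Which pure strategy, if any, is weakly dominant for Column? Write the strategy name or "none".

L

L vs M: Opt1: 18>3, Opt2: 14>9, Opt3: 13=13.
L vs R: Opt1: 18=18, Opt2: 14>3, Opt3: 13>0.
L is at least as good as every other strategy against every opponent action, so it is weakly dominant.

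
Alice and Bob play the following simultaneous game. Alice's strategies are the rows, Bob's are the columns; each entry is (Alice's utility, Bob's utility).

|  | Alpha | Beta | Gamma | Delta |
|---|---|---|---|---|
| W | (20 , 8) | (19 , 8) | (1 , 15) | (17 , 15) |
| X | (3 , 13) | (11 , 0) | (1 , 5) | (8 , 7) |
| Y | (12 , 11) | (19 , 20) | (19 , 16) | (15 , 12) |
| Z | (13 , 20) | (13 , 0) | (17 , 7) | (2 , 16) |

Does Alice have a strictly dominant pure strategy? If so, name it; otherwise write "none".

none

W fails to dominate X at Gamma (1=1).
X fails to dominate W at Alpha (3<20).
Y fails to dominate W at Alpha (12<20).
Z fails to dominate W at Alpha (13<20).
No single strategy dominates all the others.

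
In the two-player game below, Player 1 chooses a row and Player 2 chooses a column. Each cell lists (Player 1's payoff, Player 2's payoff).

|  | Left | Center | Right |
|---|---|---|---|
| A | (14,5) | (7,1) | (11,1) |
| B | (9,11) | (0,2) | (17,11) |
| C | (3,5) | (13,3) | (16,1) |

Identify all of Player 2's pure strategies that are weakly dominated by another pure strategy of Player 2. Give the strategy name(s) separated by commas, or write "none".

Center, Right

Nothing dominates Left: Center at A (5>1); Right at A (5>1).
Center: dominated, since Left does at least as well everywhere (A: 5>1, B: 11>2, C: 5>3).
Left weakly dominates Right — A: 5>1, B: 11=11, C: 5>1.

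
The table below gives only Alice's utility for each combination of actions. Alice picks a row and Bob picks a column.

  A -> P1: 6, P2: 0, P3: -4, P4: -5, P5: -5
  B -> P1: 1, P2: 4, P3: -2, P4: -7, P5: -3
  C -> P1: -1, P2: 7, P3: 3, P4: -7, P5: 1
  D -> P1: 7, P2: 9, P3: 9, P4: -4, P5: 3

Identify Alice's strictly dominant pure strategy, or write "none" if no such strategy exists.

D vs A: P1: 7>6, P2: 9>0, P3: 9>-4, P4: -4>-5, P5: 3>-5.
D vs B: P1: 7>1, P2: 9>4, P3: 9>-2, P4: -4>-7, P5: 3>-3.
D vs C: P1: 7>-1, P2: 9>7, P3: 9>3, P4: -4>-7, P5: 3>1.
D strictly beats every other strategy against every opponent action, so it is strictly dominant.

D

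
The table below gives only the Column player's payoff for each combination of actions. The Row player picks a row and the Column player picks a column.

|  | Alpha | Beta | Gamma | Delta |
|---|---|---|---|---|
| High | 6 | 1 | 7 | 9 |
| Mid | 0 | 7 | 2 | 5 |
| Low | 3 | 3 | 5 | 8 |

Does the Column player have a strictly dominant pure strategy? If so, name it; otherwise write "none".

none

Alpha fails to dominate Beta at Mid (0<7).
Beta fails to dominate Alpha at High (1<6).
Gamma fails to dominate Beta at Mid (2<7).
Delta fails to dominate Beta at Mid (5<7).
No single strategy dominates all the others.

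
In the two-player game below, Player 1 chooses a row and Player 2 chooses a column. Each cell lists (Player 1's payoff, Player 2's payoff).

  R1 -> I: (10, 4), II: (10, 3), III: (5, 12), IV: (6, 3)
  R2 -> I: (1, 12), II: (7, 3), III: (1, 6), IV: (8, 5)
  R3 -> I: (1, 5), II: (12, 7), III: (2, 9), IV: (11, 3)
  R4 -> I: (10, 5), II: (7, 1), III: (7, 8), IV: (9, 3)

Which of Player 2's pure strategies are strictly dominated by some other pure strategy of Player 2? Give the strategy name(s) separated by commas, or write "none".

II, IV

Nothing dominates I: II at R1 (4>3); III at R2 (12>6); IV at R1 (4>3).
II is strictly dominated by III (R1: 12>3, R2: 6>3, R3: 9>7, R4: 8>1).
III is not dominated — it holds its own against I at R1 (12>4); II at R1 (12>3); IV at R1 (12>3).
IV: dominated, since I does at least as well everywhere (R1: 4>3, R2: 12>5, R3: 5>3, R4: 5>3).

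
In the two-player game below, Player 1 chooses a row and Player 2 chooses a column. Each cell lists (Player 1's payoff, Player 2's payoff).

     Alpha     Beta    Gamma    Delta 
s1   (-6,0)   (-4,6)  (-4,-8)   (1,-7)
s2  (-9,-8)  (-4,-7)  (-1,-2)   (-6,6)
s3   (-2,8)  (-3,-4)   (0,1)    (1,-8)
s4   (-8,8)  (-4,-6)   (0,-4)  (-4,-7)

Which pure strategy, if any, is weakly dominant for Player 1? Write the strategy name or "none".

s3

s3 vs s1: Alpha: -2>-6, Beta: -3>-4, Gamma: 0>-4, Delta: 1=1.
s3 vs s2: Alpha: -2>-9, Beta: -3>-4, Gamma: 0>-1, Delta: 1>-6.
s3 vs s4: Alpha: -2>-8, Beta: -3>-4, Gamma: 0=0, Delta: 1>-4.
s3 is at least as good as every other strategy against every opponent action, so it is weakly dominant.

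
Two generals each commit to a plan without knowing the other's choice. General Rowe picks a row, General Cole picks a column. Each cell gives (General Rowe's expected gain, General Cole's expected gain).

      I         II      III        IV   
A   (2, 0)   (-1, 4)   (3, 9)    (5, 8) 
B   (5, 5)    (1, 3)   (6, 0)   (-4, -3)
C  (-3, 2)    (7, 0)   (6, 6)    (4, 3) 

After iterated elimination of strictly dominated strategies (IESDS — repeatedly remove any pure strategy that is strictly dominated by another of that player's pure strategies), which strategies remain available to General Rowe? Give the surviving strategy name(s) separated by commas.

B, C

General Cole's strategy IV is strictly dominated by III (A: 9>8, B: 0>-3, C: 6>3) and is removed.
General Rowe's strategy A is strictly dominated by B (I: 5>2, II: 1>-1, III: 6>3) and is removed.
General Cole's strategy II is strictly dominated by I (B: 5>3, C: 2>0) and is removed.
Among the remaining strategies, none is strictly dominated by another pure strategy of the same player, so the elimination stops.
Surviving strategies — General Rowe: {B, C}; General Cole: {I, III}.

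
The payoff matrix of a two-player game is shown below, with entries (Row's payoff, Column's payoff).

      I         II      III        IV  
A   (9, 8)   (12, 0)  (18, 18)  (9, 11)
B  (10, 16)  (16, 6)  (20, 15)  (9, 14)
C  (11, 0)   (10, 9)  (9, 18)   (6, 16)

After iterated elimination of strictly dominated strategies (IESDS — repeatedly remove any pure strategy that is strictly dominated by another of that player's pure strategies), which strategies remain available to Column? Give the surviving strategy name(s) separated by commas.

I, III

Column's strategy II is strictly dominated by III (A: 18>0, B: 15>6, C: 18>9) and is removed.
Column's strategy IV is strictly dominated by III (A: 18>11, B: 15>14, C: 18>16) and is removed.
For Row, B strictly dominates A on the remaining columns (I: 10>9, III: 20>18); eliminate A.
Among the remaining strategies, none is strictly dominated by another pure strategy of the same player, so the elimination stops.
Surviving strategies — Row: {B, C}; Column: {I, III}.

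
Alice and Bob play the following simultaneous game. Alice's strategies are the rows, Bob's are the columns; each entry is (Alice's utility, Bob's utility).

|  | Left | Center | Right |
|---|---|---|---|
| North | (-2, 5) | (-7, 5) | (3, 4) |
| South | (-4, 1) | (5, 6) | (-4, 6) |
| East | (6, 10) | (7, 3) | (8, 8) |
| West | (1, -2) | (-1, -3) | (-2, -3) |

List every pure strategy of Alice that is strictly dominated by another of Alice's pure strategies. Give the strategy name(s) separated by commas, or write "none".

North, South, West

North: dominated, since East does at least as well everywhere (Left: 6>-2, Center: 7>-7, Right: 8>3).
East strictly dominates South — Left: 6>-4, Center: 7>5, Right: 8>-4.
East: no other strategy beats it everywhere (North at Left (6>-2); South at Left (6>-4); West at Left (6>1)).
East strictly dominates West — Left: 6>1, Center: 7>-1, Right: 8>-2.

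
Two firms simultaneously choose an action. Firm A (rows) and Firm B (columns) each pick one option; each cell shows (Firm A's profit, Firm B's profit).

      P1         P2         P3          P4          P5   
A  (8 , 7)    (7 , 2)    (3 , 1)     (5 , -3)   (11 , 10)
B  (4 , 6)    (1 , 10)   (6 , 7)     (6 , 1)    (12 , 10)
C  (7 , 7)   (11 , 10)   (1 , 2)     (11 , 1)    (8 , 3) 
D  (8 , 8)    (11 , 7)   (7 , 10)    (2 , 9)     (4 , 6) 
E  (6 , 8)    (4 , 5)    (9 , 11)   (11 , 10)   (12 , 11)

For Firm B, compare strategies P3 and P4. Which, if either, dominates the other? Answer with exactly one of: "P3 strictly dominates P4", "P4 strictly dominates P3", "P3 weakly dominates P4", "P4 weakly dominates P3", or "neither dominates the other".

P3 strictly dominates P4

Compare P3 to P4 across each choice by Firm A: A: 1>-3, B: 7>1, C: 2>1, D: 10>9, E: 11>10.
P3 gives a strictly higher payoff against each choice by Firm A, so P3 strictly dominates P4.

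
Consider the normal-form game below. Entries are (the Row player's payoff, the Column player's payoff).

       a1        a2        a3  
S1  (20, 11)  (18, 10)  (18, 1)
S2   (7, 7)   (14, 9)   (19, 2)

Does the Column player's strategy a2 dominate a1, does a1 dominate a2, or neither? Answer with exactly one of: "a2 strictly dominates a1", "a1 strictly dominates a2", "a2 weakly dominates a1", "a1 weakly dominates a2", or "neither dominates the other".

a2's payoffs vs a1's, by the Row player's action — S1: 10<11, S2: 9>7.
a2 does better at S2 but worse at S1; neither strategy dominates the other.

neither dominates the other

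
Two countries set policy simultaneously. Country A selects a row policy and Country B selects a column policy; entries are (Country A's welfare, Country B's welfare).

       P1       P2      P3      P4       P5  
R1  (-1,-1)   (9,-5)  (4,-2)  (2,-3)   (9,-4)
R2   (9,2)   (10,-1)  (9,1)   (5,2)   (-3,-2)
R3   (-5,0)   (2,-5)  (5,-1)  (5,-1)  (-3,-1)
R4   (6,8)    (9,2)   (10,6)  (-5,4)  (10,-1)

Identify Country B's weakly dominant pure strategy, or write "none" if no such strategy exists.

P1

P1 vs P2: R1: -1>-5, R2: 2>-1, R3: 0>-5, R4: 8>2.
P1 vs P3: R1: -1>-2, R2: 2>1, R3: 0>-1, R4: 8>6.
P1 vs P4: R1: -1>-3, R2: 2=2, R3: 0>-1, R4: 8>4.
P1 vs P5: R1: -1>-4, R2: 2>-2, R3: 0>-1, R4: 8>-1.
P1 is at least as good as every other strategy against every opponent action, so it is weakly dominant.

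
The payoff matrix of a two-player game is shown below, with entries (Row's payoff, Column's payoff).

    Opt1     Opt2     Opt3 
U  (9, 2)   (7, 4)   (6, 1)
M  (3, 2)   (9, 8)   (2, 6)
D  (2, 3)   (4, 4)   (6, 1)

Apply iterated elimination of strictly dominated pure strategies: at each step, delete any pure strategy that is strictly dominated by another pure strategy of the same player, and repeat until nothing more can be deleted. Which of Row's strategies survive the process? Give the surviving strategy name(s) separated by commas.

M

Column's strategy Opt1 is strictly dominated by Opt2 (U: 4>2, M: 8>2, D: 4>3) and is removed.
For Column, Opt2 strictly dominates Opt3 on the remaining rows (U: 4>1, M: 8>6, D: 4>1); eliminate Opt3.
Row U is eliminated: M beats it against every remaining column (Opt2: 9>7).
Row D is eliminated: M beats it against every remaining column (Opt2: 9>4).
Among the remaining strategies, none is strictly dominated by another pure strategy of the same player, so the elimination stops.
Surviving strategies — Row: {M}; Column: {Opt2}.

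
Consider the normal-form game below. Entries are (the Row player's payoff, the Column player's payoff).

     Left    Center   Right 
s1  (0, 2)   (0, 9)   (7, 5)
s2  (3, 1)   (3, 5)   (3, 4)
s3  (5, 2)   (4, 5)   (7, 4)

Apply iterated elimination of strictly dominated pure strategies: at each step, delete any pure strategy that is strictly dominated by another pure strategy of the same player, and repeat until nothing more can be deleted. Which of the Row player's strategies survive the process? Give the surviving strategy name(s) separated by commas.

s3

Row s2 is eliminated: s3 beats it against every remaining column (Left: 5>3, Center: 4>3, Right: 7>3).
The Column player's strategy Left is strictly dominated by Center (s1: 9>2, s3: 5>2) and is removed.
The Column player's strategy Right is strictly dominated by Center (s1: 9>5, s3: 5>4) and is removed.
The Row player's strategy s1 is strictly dominated by s3 (Center: 4>0) and is removed.
Among the remaining strategies, none is strictly dominated by another pure strategy of the same player, so the elimination stops.
Surviving strategies — the Row player: {s3}; the Column player: {Center}.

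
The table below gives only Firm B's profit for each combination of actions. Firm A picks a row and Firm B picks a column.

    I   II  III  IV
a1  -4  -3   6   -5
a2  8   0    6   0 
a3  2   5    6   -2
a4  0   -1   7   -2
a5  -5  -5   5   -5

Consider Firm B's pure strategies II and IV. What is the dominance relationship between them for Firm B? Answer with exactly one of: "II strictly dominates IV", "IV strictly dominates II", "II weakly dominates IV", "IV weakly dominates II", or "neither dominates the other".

II's payoffs vs IV's, by Firm A's action — a1: -3>-5, a2: 0=0, a3: 5>-2, a4: -1>-2, a5: -5=-5.
II is at least as good everywhere and strictly better somewhere (tied only at a2, a5), so II weakly but not strictly dominates IV.

II weakly dominates IV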